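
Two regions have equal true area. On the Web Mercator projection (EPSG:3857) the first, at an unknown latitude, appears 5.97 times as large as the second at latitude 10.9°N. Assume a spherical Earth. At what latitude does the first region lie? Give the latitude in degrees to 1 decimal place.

66.3°

On Mercator, (apparent₁)/(apparent₂) = sec²φ₁ / sec²φ₂ when true areas are equal.
cos²φ₂ / cos²φ₁ = 5.97  ⇒  cos φ₁ = cos 10.9° / √5.97 = 0.9820/2.443 = 0.4019.
φ₁ = arccos(0.4019) ≈ 66.3°.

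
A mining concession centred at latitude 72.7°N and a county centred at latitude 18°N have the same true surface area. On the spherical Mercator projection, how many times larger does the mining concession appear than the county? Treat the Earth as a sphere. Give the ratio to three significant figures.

Mercator areal scale is sec²φ.
At 72.7°: sec²(72.7°) = 1/0.2974² = 11.31.
At 18°: sec²(18°) = 1/0.9511² = 1.106.
Ratio = 11.31/1.106 = cos²(18°)/cos²(72.7°) ≈ 10.2.

10.2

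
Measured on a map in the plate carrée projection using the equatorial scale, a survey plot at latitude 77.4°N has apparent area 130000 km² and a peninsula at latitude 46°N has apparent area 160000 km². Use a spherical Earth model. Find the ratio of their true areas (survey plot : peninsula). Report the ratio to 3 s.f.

0.255

Plate carrée has h = 1 and k = sec φ, giving areal scale sec φ; true area = (apparent area) · cos φ.
True area of survey plot: 130000 × cos(77.4°) = 130000 × 0.2181 = 28360 km².
True area of peninsula: 160000 × cos(46°) = 160000 × 0.6947 = 111100 km².
Ratio = 28360 / 111100 ≈ 0.255.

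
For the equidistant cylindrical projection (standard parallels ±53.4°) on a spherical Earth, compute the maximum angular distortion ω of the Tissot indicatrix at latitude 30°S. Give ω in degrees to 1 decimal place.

21.3°

The equidistant cylindrical projection with φ₀ = 53.4° has h = 1 (meridians true) and k = cos φ₀ / cos φ along parallels.
At 30°: h = 1.000, k = 0.6885; principal scales a = 1.000, b = 0.6885.
sin(ω/2) = (a − b)/(a + b) = 0.3115/1.688 = 0.1845, so ω = 2 arcsin(0.1845) ≈ 21.3°.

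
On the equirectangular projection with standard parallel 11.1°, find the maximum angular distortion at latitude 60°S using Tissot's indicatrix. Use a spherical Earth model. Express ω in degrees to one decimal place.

37.9°

In the equirectangular projection with standard parallel φ₀ = 11.1° (x = Rλ cos φ₀, y = Rφ), meridians are true-scale (h = 1) and the parallel scale is k = cos φ₀ / cos φ.
At 60°: h = 1.000, k = 1.963; principal scales a = 1.963, b = 1.000.
sin(ω/2) = (a − b)/(a + b) = 0.9626/2.963 = 0.3249, so ω = 2 arcsin(0.3249) ≈ 37.9°.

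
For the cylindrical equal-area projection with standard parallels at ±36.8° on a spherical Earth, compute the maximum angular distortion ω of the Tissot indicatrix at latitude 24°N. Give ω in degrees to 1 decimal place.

For cylindrical equal-area with standard parallel φ₀, h = cos φ / cos φ₀ and k = cos φ₀ / cos φ, so h·k = 1.
At 24°: h = 1.141, k = 0.8765; principal scales a = 1.141, b = 0.8765.
sin(ω/2) = (a − b)/(a + b) = 0.2644/2.017 = 0.1310, so ω = 2 arcsin(0.1310) ≈ 15.1°.

15.1°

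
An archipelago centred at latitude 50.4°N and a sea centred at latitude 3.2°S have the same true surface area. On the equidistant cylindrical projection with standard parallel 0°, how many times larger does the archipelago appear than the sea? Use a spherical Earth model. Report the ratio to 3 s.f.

1.57

Plate carrée maps x = Rλ, y = Rφ. The meridian scale is h = 1 and the parallel scale is k = 1/cos φ = sec φ.
Areal scale at 50.4°: h·k = 1.000 × 1.569 = 1.569.
Areal scale at 3.2°: h·k = 1.000 × 1.002 = 1.002.
Ratio = 1.569/1.002 ≈ 1.57.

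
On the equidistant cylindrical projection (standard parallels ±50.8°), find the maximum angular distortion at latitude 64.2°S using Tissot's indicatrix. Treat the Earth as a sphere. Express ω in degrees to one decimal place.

In the equirectangular projection with standard parallel φ₀ = 50.8° (x = Rλ cos φ₀, y = Rφ), meridians are true-scale (h = 1) and the parallel scale is k = cos φ₀ / cos φ.
At 64.2°: h = 1.000, k = 1.452; principal scales a = 1.452, b = 1.000.
sin(ω/2) = (a − b)/(a + b) = 0.4522/2.452 = 0.1844, so ω = 2 arcsin(0.1844) ≈ 21.3°.

21.3°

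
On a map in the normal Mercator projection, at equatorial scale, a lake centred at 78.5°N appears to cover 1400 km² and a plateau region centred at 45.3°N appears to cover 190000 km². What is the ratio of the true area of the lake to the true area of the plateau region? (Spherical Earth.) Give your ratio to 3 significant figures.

Since Mercator area scale is 1/cos²φ, the true area equals the apparent area multiplied by cos²φ.
True area of lake: 1400 × cos²(78.5°) = 1400 × 0.03975 = 55.65 km².
True area of plateau region: 190000 × cos²(45.3°) = 190000 × 0.4948 = 94010 km².
Ratio = 55.65 / 94010 ≈ 0.000592.

0.000592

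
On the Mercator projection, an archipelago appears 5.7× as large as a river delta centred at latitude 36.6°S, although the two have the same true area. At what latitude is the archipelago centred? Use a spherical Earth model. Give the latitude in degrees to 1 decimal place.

70.4°

For equal true areas on Mercator, apparent areas scale as sec²φ, so the ratio is cos²φ₂ / cos²φ₁.
cos²φ₂ / cos²φ₁ = 5.7  ⇒  cos φ₁ = cos 36.6° / √5.7 = 0.8028/2.387 = 0.3363.
φ₁ = arccos(0.3363) ≈ 70.4°.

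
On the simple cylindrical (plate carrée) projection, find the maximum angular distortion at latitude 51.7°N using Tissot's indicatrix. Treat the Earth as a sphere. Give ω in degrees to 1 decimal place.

27.2°

For the equirectangular projection with φ₀ = 0 (plate carrée), h = 1 along meridians and k = sec φ along parallels.
At 51.7°: h = 1.000, k = 1.613; principal scales a = 1.613, b = 1.000.
sin(ω/2) = (a − b)/(a + b) = 0.6135/2.613 = 0.2347, so ω = 2 arcsin(0.2347) ≈ 27.2°.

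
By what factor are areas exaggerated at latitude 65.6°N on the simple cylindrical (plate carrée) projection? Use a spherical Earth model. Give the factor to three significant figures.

In the plate carrée (x = Rλ, y = Rφ), meridians are true-scale (h = 1) and parallels are stretched by k = sec φ.
Areal scale = h·k = 1 × sec φ; at 65.6°, h = 1.000, k = 2.421, so h·k = 2.421.

2.42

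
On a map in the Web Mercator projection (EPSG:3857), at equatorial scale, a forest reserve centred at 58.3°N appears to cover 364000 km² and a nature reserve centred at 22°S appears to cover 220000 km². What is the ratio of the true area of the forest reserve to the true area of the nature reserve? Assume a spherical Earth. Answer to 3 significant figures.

0.531

Mercator's areal exaggeration is sec²φ; hence true area = (apparent area) · cos²φ.
True area of forest reserve: 364000 × cos²(58.3°) = 364000 × 0.2761 = 100500 km².
True area of nature reserve: 220000 × cos²(22°) = 220000 × 0.8597 = 189100 km².
Ratio = 100500 / 189100 ≈ 0.531.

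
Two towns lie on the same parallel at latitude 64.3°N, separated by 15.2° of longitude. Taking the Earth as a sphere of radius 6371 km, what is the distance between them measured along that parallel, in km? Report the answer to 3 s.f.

Arc length along a parallel = R cos φ · Δλ (with Δλ in radians).
= 6371 × cos 64.3° × (15.2° × π/180) = 6371 × 0.4337 × 0.2653 ≈ 733 km.

733 km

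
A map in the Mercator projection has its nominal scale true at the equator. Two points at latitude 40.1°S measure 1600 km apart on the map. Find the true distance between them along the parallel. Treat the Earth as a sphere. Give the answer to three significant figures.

For Mercator, h = k = sec φ (a conformal cylindrical projection has a single point scale, 1/cos φ).
Along the parallel at 40.1°, map distances are exaggerated by k = sec 40.1° = 1.307.
True distance = 1600 / 1.307 = 1600 × cos 40.1° ≈ 1220 km.

1220 km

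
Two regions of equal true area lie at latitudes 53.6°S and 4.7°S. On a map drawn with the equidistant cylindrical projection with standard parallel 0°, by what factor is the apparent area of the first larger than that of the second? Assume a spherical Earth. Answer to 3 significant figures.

1.68

For the equirectangular projection with φ₀ = 0 (plate carrée), h = 1 along meridians and k = sec φ along parallels.
Areal scale at 53.6°: h·k = 1.000 × 1.685 = 1.685.
Areal scale at 4.7°: h·k = 1.000 × 1.003 = 1.003.
Ratio = 1.685/1.003 ≈ 1.68.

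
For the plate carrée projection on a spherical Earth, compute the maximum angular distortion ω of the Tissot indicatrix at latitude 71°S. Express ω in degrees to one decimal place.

61.2°

For the equirectangular projection with φ₀ = 0 (plate carrée), h = 1 along meridians and k = sec φ along parallels.
At 71°: h = 1.000, k = 3.072; principal scales a = 3.072, b = 1.000.
sin(ω/2) = (a − b)/(a + b) = 2.072/4.072 = 0.5088, so ω = 2 arcsin(0.5088) ≈ 61.2°.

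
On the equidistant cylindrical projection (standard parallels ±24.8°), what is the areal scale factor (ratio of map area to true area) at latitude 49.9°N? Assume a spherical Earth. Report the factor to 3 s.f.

1.41

With standard parallel φ₀ = 24.8°, the equirectangular projection gives x = Rλ cos φ₀, y = Rφ, so h = 1 and k = cos 24.8° / cos φ.
Areal scale = h·k = 1 × cos φ₀ / cos φ; at 49.9°, h = 1.000, k = 1.409, so h·k = 1.409.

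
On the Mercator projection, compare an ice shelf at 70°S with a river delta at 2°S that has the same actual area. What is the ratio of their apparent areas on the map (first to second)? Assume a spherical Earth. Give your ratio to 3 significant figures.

On Mercator, area is exaggerated by sec²φ = 1/cos²φ.
At 70°: sec²(70°) = 1/0.3420² = 8.549.
At 2°: sec²(2°) = 1/0.9994² = 1.001.
Ratio = 8.549/1.001 = cos²(2°)/cos²(70°) ≈ 8.54.

8.54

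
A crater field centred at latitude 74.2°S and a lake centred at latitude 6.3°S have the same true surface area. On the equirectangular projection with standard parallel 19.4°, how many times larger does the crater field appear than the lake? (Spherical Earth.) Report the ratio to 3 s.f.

3.65

In the equirectangular projection with standard parallel φ₀ = 19.4° (x = Rλ cos φ₀, y = Rφ), meridians are true-scale (h = 1) and the parallel scale is k = cos φ₀ / cos φ.
Areal scale at 74.2°: h·k = 1.000 × 3.464 = 3.464.
Areal scale at 6.3°: h·k = 1.000 × 0.9490 = 0.9490.
Ratio = 3.464/0.9490 ≈ 3.65.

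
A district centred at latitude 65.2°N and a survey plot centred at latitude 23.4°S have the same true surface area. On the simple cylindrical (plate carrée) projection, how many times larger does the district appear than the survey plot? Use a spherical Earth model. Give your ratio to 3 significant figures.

In the plate carrée (x = Rλ, y = Rφ), meridians are true-scale (h = 1) and parallels are stretched by k = sec φ.
Areal scale at 65.2°: h·k = 1.000 × 2.384 = 2.384.
Areal scale at 23.4°: h·k = 1.000 × 1.090 = 1.090.
Ratio = 2.384/1.090 ≈ 2.19.

2.19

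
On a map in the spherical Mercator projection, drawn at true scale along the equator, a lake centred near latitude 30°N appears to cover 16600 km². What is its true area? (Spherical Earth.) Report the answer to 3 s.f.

The Mercator projection is conformal; its linear scale factor is the same in every direction and equals sec φ = 1/cos φ.
Areal scale = k² = sec²φ = 1/cos²(30°) = 1/0.8660² = 1.333.
True area = apparent / (areal scale) = 16600 / 1.333 ≈ 12400 km².

12400 km²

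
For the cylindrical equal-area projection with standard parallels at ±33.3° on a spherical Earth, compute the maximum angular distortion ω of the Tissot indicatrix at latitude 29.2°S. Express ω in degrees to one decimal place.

5.0°

For cylindrical equal-area with standard parallel φ₀, h = cos φ / cos φ₀ and k = cos φ₀ / cos φ, so h·k = 1.
At 29.2°: h = 1.044, k = 0.9575; principal scales a = 1.044, b = 0.9575.
sin(ω/2) = (a − b)/(a + b) = 0.08692/2.002 = 0.04342, so ω = 2 arcsin(0.04342) ≈ 5.0°.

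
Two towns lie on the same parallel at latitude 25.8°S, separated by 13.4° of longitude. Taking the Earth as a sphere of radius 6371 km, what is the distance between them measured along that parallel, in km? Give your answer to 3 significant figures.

1340 km

Arc length along a parallel = R cos φ · Δλ (with Δλ in radians).
= 6371 × cos 25.8° × (13.4° × π/180) = 6371 × 0.9003 × 0.2339 ≈ 1340 km.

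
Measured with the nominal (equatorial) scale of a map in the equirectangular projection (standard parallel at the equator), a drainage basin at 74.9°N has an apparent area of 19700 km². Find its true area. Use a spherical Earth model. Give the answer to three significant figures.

In the plate carrée (x = Rλ, y = Rφ), meridians are true-scale (h = 1) and parallels are stretched by k = sec φ.
Areal scale = h·k = 1 × sec φ; at 74.9°, h = 1.000, k = 3.839, so h·k = 3.839.
True area = apparent / (areal scale) = 19700 / 3.839 ≈ 5130 km².

5130 km²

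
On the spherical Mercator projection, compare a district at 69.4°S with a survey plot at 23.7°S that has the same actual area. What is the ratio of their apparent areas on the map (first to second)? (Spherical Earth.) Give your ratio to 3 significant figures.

Mercator is conformal with k = sec φ, so areal scale = k² = sec²φ.
At 69.4°: sec²(69.4°) = 1/0.3518² = 8.078.
At 23.7°: sec²(23.7°) = 1/0.9157² = 1.193.
Ratio = 8.078/1.193 = cos²(23.7°)/cos²(69.4°) ≈ 6.77.

6.77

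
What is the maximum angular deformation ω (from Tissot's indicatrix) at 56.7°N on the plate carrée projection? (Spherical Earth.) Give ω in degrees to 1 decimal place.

Plate carrée maps x = Rλ, y = Rφ. The meridian scale is h = 1 and the parallel scale is k = 1/cos φ = sec φ.
At 56.7°: h = 1.000, k = 1.821; principal scales a = 1.821, b = 1.000.
sin(ω/2) = (a − b)/(a + b) = 0.8214/2.821 = 0.2911, so ω = 2 arcsin(0.2911) ≈ 33.9°.

33.9°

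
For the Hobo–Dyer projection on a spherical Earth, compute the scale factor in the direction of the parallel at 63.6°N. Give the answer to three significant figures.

The Hobo–Dyer projection is cylindrical equal-area with φ₀ = 37.5°. For cylindrical equal-area with standard parallel φ₀, h = cos φ / cos φ₀ and k = cos φ₀ / cos φ, so h·k = 1.
k = cos 37.5° / cos 63.6° = 0.7934/0.4446 = 1.784.

1.78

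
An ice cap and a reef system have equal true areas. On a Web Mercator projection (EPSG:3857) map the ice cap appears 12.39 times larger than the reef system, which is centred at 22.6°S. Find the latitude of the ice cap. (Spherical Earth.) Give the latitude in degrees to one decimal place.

74.8°

On Mercator, (apparent₁)/(apparent₂) = sec²φ₁ / sec²φ₂ when true areas are equal.
cos²φ₂ / cos²φ₁ = 12.39  ⇒  cos φ₁ = cos 22.6° / √12.39 = 0.9232/3.520 = 0.2623.
φ₁ = arccos(0.2623) ≈ 74.8°.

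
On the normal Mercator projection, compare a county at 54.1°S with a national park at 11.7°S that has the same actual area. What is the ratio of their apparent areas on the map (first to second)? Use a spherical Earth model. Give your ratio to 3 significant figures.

Mercator areal scale is sec²φ.
At 54.1°: sec²(54.1°) = 1/0.5864² = 2.908.
At 11.7°: sec²(11.7°) = 1/0.9792² = 1.043.
Ratio = 2.908/1.043 = cos²(11.7°)/cos²(54.1°) ≈ 2.79.

2.79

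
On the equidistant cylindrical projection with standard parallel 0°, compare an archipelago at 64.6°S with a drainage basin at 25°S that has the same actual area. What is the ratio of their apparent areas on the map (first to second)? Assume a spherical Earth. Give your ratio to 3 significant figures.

In the plate carrée (x = Rλ, y = Rφ), meridians are true-scale (h = 1) and parallels are stretched by k = sec φ.
Areal scale at 64.6°: h·k = 1.000 × 2.331 = 2.331.
Areal scale at 25°: h·k = 1.000 × 1.103 = 1.103.
Ratio = 2.331/1.103 ≈ 2.11.

2.11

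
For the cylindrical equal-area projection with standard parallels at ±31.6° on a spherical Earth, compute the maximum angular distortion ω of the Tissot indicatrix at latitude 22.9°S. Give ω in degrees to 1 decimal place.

For cylindrical equal-area with standard parallel φ₀, h = cos φ / cos φ₀ and k = cos φ₀ / cos φ, so h·k = 1.
At 22.9°: h = 1.082, k = 0.9246; principal scales a = 1.082, b = 0.9246.
sin(ω/2) = (a − b)/(a + b) = 0.1570/2.006 = 0.07824, so ω = 2 arcsin(0.07824) ≈ 9.0°.

9.0°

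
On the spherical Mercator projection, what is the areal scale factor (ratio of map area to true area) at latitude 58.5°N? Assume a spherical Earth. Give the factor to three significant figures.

3.66

For Mercator, h = k = sec φ (a conformal cylindrical projection has a single point scale, 1/cos φ).
Areal scale = k² = sec²φ = 1/cos²(58.5°) = 1/0.5225² = 3.663.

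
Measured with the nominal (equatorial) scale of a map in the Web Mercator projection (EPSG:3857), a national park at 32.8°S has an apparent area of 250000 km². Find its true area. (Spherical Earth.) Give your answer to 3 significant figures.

Mercator is conformal, so the point scale is isotropic: h = k = sec φ = 1/cos φ.
Areal scale = k² = sec²φ = 1/cos²(32.8°) = 1/0.8406² = 1.415.
True area = apparent / (areal scale) = 250000 / 1.415 ≈ 177000 km².

177000 km²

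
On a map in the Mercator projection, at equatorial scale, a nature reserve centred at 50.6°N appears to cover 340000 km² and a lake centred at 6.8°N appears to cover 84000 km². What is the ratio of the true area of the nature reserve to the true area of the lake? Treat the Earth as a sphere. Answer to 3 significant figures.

On Mercator the areal scale is sec²φ, so true area = apparent × cos²φ.
True area of nature reserve: 340000 × cos²(50.6°) = 340000 × 0.4029 = 137000 km².
True area of lake: 84000 × cos²(6.8°) = 84000 × 0.9860 = 82820 km².
Ratio = 137000 / 82820 ≈ 1.65.

1.65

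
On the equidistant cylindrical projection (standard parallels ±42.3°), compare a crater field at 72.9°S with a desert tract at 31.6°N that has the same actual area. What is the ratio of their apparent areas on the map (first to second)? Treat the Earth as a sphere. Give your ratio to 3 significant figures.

In the equirectangular projection with standard parallel φ₀ = 42.3° (x = Rλ cos φ₀, y = Rφ), meridians are true-scale (h = 1) and the parallel scale is k = cos φ₀ / cos φ.
Areal scale at 72.9°: h·k = 1.000 × 2.515 = 2.515.
Areal scale at 31.6°: h·k = 1.000 × 0.8684 = 0.8684.
Ratio = 2.515/0.8684 ≈ 2.90.

2.90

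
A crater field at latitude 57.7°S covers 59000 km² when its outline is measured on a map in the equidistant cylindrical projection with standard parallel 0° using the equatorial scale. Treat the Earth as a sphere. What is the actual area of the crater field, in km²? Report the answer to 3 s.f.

In the plate carrée (x = Rλ, y = Rφ), meridians are true-scale (h = 1) and parallels are stretched by k = sec φ.
Areal scale = h·k = 1 × sec φ; at 57.7°, h = 1.000, k = 1.871, so h·k = 1.871.
True area = apparent / (areal scale) = 59000 / 1.871 ≈ 31500 km².

31500 km²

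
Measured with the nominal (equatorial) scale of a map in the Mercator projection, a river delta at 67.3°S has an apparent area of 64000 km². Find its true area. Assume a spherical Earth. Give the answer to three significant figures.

9530 km²

Mercator is conformal, so the point scale is isotropic: h = k = sec φ = 1/cos φ.
Areal scale = k² = sec²φ = 1/cos²(67.3°) = 1/0.3859² = 6.715.
True area = apparent / (areal scale) = 64000 / 6.715 ≈ 9530 km².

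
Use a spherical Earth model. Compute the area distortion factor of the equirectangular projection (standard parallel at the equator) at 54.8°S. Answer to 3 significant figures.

In the plate carrée (x = Rλ, y = Rφ), meridians are true-scale (h = 1) and parallels are stretched by k = sec φ.
Areal scale = h·k = 1 × sec φ; at 54.8°, h = 1.000, k = 1.735, so h·k = 1.735.

1.73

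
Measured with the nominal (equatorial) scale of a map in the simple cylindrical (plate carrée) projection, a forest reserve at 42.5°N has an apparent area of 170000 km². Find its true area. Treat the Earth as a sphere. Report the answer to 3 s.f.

125000 km²

Plate carrée maps x = Rλ, y = Rφ. The meridian scale is h = 1 and the parallel scale is k = 1/cos φ = sec φ.
Areal scale = h·k = 1 × sec φ; at 42.5°, h = 1.000, k = 1.356, so h·k = 1.356.
True area = apparent / (areal scale) = 170000 / 1.356 ≈ 125000 km².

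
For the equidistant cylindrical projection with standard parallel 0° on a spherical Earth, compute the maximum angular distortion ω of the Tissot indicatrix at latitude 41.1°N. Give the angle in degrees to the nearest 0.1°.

16.2°

For the equirectangular projection with φ₀ = 0 (plate carrée), h = 1 along meridians and k = sec φ along parallels.
At 41.1°: h = 1.000, k = 1.327; principal scales a = 1.327, b = 1.000.
sin(ω/2) = (a − b)/(a + b) = 0.3270/2.327 = 0.1405, so ω = 2 arcsin(0.1405) ≈ 16.2°.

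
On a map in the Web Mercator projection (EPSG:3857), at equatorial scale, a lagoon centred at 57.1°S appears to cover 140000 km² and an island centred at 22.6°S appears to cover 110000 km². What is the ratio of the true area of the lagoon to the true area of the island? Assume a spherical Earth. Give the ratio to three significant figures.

Since Mercator area scale is 1/cos²φ, the true area equals the apparent area multiplied by cos²φ.
True area of lagoon: 140000 × cos²(57.1°) = 140000 × 0.2950 = 41310 km².
True area of island: 110000 × cos²(22.6°) = 110000 × 0.8523 = 93750 km².
Ratio = 41310 / 93750 ≈ 0.441.

0.441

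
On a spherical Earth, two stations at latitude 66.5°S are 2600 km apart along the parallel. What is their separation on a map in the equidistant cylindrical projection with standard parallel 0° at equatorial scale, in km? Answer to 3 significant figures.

6520 km

Plate carrée maps x = Rλ, y = Rφ. The meridian scale is h = 1 and the parallel scale is k = 1/cos φ = sec φ.
Along the parallel, k = sec 66.5° = 1/0.3987 = 2.508.
Map distance = 2600 × 2.508 ≈ 6520 km.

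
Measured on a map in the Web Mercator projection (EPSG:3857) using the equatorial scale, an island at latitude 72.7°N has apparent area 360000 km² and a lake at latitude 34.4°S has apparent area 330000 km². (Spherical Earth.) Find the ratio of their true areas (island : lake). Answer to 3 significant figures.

Since Mercator area scale is 1/cos²φ, the true area equals the apparent area multiplied by cos²φ.
True area of island: 360000 × cos²(72.7°) = 360000 × 0.08843 = 31840 km².
True area of lake: 330000 × cos²(34.4°) = 330000 × 0.6808 = 224700 km².
Ratio = 31840 / 224700 ≈ 0.142.

0.142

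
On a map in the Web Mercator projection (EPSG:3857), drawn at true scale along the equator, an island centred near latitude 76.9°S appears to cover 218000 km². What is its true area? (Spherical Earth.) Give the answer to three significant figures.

11200 km²

The Mercator projection is conformal; its linear scale factor is the same in every direction and equals sec φ = 1/cos φ.
Areal scale = k² = sec²φ = 1/cos²(76.9°) = 1/0.2267² = 19.47.
True area = apparent / (areal scale) = 218000 / 19.47 ≈ 11200 km².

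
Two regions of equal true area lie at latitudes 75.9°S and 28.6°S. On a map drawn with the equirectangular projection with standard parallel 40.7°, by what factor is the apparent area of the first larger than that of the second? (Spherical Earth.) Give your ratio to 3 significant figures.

3.60

In the equirectangular projection with standard parallel φ₀ = 40.7° (x = Rλ cos φ₀, y = Rφ), meridians are true-scale (h = 1) and the parallel scale is k = cos φ₀ / cos φ.
Areal scale at 75.9°: h·k = 1.000 × 3.112 = 3.112.
Areal scale at 28.6°: h·k = 1.000 × 0.8635 = 0.8635.
Ratio = 3.112/0.8635 ≈ 3.60.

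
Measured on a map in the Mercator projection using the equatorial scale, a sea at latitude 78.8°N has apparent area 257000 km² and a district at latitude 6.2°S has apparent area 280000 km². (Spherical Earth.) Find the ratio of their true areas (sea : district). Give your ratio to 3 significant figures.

0.0350

On Mercator the areal scale is sec²φ, so true area = apparent × cos²φ.
True area of sea: 257000 × cos²(78.8°) = 257000 × 0.03773 = 9696 km².
True area of district: 280000 × cos²(6.2°) = 280000 × 0.9883 = 276700 km².
Ratio = 9696 / 276700 ≈ 0.0350.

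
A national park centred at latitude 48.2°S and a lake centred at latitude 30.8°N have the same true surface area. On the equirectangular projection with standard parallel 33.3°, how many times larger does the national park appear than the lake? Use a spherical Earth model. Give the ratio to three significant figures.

In the equirectangular projection with standard parallel φ₀ = 33.3° (x = Rλ cos φ₀, y = Rφ), meridians are true-scale (h = 1) and the parallel scale is k = cos φ₀ / cos φ.
Areal scale at 48.2°: h·k = 1.000 × 1.254 = 1.254.
Areal scale at 30.8°: h·k = 1.000 × 0.9730 = 0.9730.
Ratio = 1.254/0.9730 ≈ 1.29.

1.29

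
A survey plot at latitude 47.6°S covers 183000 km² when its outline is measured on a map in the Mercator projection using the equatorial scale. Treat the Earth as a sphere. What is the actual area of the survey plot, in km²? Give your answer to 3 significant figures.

83200 km²

Mercator is conformal, so the point scale is isotropic: h = k = sec φ = 1/cos φ.
Areal scale = k² = sec²φ = 1/cos²(47.6°) = 1/0.6743² = 2.199.
True area = apparent / (areal scale) = 183000 / 2.199 ≈ 83200 km².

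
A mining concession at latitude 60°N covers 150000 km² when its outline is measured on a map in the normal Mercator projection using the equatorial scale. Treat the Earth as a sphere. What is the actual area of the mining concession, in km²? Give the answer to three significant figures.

37500 km²

For Mercator, h = k = sec φ (a conformal cylindrical projection has a single point scale, 1/cos φ).
Areal scale = k² = sec²φ = 1/cos²(60°) = 1/0.5000² = 4.000.
True area = apparent / (areal scale) = 150000 / 4.000 ≈ 37500 km².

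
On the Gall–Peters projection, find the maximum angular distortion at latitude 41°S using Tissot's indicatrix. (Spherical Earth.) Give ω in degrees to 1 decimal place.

7.5°

The Gall–Peters projection is cylindrical equal-area with φ₀ = 45°. Cylindrical equal-area (φ₀ = 45°): h = cos φ / cos 45° along meridians, k = cos 45° / cos φ along parallels; h·k = 1.
At 41°: h = 1.067, k = 0.9369; principal scales a = 1.067, b = 0.9369.
sin(ω/2) = (a − b)/(a + b) = 0.1304/2.004 = 0.06506, so ω = 2 arcsin(0.06506) ≈ 7.5°.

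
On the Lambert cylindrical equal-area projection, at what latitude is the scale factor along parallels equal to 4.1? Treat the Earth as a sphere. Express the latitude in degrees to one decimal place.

75.9°

The Lambert cylindrical equal-area projection is the cylindrical equal-area projection with its standard parallel at the equator (φ₀ = 0). Cylindrical equal-area (φ₀ = 0°): h = cos φ / cos 0° along meridians, k = cos 0° / cos φ along parallels; h·k = 1.
k = cos φ₀ / cos φ = 4.1  ⇒  cos φ = cos 0° / 4.1 = 0.2439.
φ = arccos(0.2439) ≈ 75.9°.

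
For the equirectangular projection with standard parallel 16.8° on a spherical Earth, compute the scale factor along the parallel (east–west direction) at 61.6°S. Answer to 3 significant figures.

2.01

The equidistant cylindrical projection with φ₀ = 16.8° has h = 1 (meridians true) and k = cos φ₀ / cos φ along parallels.
k = cos 16.8° / cos 61.6° = 0.9573/0.4756 = 2.013.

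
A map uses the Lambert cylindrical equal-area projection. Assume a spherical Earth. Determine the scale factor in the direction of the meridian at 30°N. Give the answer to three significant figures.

0.866

The Lambert cylindrical equal-area projection is the cylindrical equal-area projection with its standard parallel at the equator (φ₀ = 0). For cylindrical equal-area with standard parallel φ₀, h = cos φ / cos φ₀ and k = cos φ₀ / cos φ, so h·k = 1.
h = cos 30° / cos 0° = 0.8660/1.000 = 0.8660.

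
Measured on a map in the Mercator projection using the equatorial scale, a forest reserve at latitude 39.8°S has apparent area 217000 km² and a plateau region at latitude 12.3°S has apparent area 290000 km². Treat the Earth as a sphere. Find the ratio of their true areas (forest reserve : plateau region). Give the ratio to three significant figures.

0.463

Since Mercator area scale is 1/cos²φ, the true area equals the apparent area multiplied by cos²φ.
True area of forest reserve: 217000 × cos²(39.8°) = 217000 × 0.5903 = 128100 km².
True area of plateau region: 290000 × cos²(12.3°) = 290000 × 0.9546 = 276800 km².
Ratio = 128100 / 276800 ≈ 0.463.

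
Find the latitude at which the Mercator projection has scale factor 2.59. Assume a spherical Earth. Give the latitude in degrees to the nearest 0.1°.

Mercator scale is k = sec φ = 1/cos φ.
1/cos φ = 2.59  ⇒  cos φ = 0.3861  ⇒  φ = arccos(0.3861) ≈ 67.3°.

67.3°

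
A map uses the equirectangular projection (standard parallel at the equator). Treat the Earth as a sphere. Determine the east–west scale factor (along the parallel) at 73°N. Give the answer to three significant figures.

3.42

In the plate carrée (x = Rλ, y = Rφ), meridians are true-scale (h = 1) and parallels are stretched by k = sec φ.
k = 1/cos 73° = 1/0.2924 = 3.420.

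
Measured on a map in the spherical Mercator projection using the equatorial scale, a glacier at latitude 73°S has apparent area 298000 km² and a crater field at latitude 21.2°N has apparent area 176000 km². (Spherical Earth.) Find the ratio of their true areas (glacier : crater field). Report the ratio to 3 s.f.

0.167

Since Mercator area scale is 1/cos²φ, the true area equals the apparent area multiplied by cos²φ.
True area of glacier: 298000 × cos²(73°) = 298000 × 0.08548 = 25470 km².
True area of crater field: 176000 × cos²(21.2°) = 176000 × 0.8692 = 153000 km².
Ratio = 25470 / 153000 ≈ 0.167.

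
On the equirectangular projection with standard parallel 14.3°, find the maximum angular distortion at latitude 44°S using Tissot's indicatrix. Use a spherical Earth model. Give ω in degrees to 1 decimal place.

17.0°

The equidistant cylindrical projection with φ₀ = 14.3° has h = 1 (meridians true) and k = cos φ₀ / cos φ along parallels.
At 44°: h = 1.000, k = 1.347; principal scales a = 1.347, b = 1.000.
sin(ω/2) = (a − b)/(a + b) = 0.3471/2.347 = 0.1479, so ω = 2 arcsin(0.1479) ≈ 17.0°.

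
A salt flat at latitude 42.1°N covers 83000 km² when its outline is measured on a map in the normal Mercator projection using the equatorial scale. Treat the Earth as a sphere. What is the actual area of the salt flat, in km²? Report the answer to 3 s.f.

45700 km²

Mercator is conformal, so the point scale is isotropic: h = k = sec φ = 1/cos φ.
Areal scale = k² = sec²φ = 1/cos²(42.1°) = 1/0.7420² = 1.816.
True area = apparent / (areal scale) = 83000 / 1.816 ≈ 45700 km².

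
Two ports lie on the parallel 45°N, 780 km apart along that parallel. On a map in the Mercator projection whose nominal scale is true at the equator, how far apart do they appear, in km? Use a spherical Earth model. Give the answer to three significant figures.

For Mercator, h = k = sec φ (a conformal cylindrical projection has a single point scale, 1/cos φ).
Along the parallel, k = sec 45° = 1/0.7071 = 1.414.
Map distance = 780 × 1.414 ≈ 1100 km.

1100 km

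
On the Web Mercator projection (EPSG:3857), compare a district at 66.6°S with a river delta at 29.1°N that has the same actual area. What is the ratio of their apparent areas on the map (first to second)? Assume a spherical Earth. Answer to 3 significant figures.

4.84

Mercator areal scale is sec²φ.
At 66.6°: sec²(66.6°) = 1/0.3971² = 6.340.
At 29.1°: sec²(29.1°) = 1/0.8738² = 1.310.
Ratio = 6.340/1.310 = cos²(29.1°)/cos²(66.6°) ≈ 4.84.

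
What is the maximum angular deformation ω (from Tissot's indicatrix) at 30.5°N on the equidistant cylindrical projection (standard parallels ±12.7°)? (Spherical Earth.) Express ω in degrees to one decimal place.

The equidistant cylindrical projection with φ₀ = 12.7° has h = 1 (meridians true) and k = cos φ₀ / cos φ along parallels.
At 30.5°: h = 1.000, k = 1.132; principal scales a = 1.132, b = 1.000.
sin(ω/2) = (a − b)/(a + b) = 0.1322/2.132 = 0.06200, so ω = 2 arcsin(0.06200) ≈ 7.1°.

7.1°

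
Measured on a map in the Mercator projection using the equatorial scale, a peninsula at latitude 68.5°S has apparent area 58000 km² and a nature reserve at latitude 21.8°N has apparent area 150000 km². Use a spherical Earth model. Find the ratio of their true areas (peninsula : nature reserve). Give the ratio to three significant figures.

0.0602

On Mercator the areal scale is sec²φ, so true area = apparent × cos²φ.
True area of peninsula: 58000 × cos²(68.5°) = 58000 × 0.1343 = 7791 km².
True area of nature reserve: 150000 × cos²(21.8°) = 150000 × 0.8621 = 129300 km².
Ratio = 7791 / 129300 ≈ 0.0602.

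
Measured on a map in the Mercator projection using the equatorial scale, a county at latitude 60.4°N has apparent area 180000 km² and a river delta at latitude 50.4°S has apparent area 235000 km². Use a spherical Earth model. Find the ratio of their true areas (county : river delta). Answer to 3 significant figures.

Since Mercator area scale is 1/cos²φ, the true area equals the apparent area multiplied by cos²φ.
True area of county: 180000 × cos²(60.4°) = 180000 × 0.2440 = 43920 km².
True area of river delta: 235000 × cos²(50.4°) = 235000 × 0.4063 = 95480 km².
Ratio = 43920 / 95480 ≈ 0.460.

0.460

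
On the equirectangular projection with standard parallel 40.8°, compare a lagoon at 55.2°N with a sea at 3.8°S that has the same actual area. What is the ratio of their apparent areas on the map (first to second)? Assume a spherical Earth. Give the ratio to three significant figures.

1.75

In the equirectangular projection with standard parallel φ₀ = 40.8° (x = Rλ cos φ₀, y = Rφ), meridians are true-scale (h = 1) and the parallel scale is k = cos φ₀ / cos φ.
Areal scale at 55.2°: h·k = 1.000 × 1.326 = 1.326.
Areal scale at 3.8°: h·k = 1.000 × 0.7587 = 0.7587.
Ratio = 1.326/0.7587 ≈ 1.75.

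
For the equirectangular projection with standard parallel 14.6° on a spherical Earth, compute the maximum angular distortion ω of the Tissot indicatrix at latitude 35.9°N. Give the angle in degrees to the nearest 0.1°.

With standard parallel φ₀ = 14.6°, the equirectangular projection gives x = Rλ cos φ₀, y = Rφ, so h = 1 and k = cos 14.6° / cos φ.
At 35.9°: h = 1.000, k = 1.195; principal scales a = 1.195, b = 1.000.
sin(ω/2) = (a − b)/(a + b) = 0.1946/2.195 = 0.08869, so ω = 2 arcsin(0.08869) ≈ 10.2°.

10.2°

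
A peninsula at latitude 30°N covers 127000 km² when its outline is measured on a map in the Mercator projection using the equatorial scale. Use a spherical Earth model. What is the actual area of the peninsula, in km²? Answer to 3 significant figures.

95200 km²

Mercator is conformal, so the point scale is isotropic: h = k = sec φ = 1/cos φ.
Areal scale = k² = sec²φ = 1/cos²(30°) = 1/0.8660² = 1.333.
True area = apparent / (areal scale) = 127000 / 1.333 ≈ 95200 km².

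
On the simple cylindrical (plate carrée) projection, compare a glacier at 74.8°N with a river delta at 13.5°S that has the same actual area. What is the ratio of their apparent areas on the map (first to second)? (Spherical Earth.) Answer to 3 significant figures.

For the equirectangular projection with φ₀ = 0 (plate carrée), h = 1 along meridians and k = sec φ along parallels.
Areal scale at 74.8°: h·k = 1.000 × 3.814 = 3.814.
Areal scale at 13.5°: h·k = 1.000 × 1.028 = 1.028.
Ratio = 3.814/1.028 ≈ 3.71.

3.71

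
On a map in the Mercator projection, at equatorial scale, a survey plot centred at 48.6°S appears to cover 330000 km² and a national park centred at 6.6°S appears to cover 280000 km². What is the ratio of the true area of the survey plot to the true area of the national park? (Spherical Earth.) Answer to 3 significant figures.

0.522

Mercator's areal exaggeration is sec²φ; hence true area = (apparent area) · cos²φ.
True area of survey plot: 330000 × cos²(48.6°) = 330000 × 0.4373 = 144300 km².
True area of national park: 280000 × cos²(6.6°) = 280000 × 0.9868 = 276300 km².
Ratio = 144300 / 276300 ≈ 0.522.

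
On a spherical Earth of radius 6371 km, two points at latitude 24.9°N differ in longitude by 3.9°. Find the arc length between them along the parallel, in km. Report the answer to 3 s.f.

Arc length along a parallel = R cos φ · Δλ (with Δλ in radians).
= 6371 × cos 24.9° × (3.9° × π/180) = 6371 × 0.9070 × 0.06807 ≈ 393 km.

393 km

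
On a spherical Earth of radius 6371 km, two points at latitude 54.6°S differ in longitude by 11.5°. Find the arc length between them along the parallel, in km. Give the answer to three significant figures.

Arc length along a parallel = R cos φ · Δλ (with Δλ in radians).
= 6371 × cos 54.6° × (11.5° × π/180) = 6371 × 0.5793 × 0.2007 ≈ 741 km.

741 km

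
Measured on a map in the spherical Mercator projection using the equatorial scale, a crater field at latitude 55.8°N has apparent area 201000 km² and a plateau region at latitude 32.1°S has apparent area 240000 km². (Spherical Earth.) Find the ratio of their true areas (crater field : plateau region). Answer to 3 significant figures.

Since Mercator area scale is 1/cos²φ, the true area equals the apparent area multiplied by cos²φ.
True area of crater field: 201000 × cos²(55.8°) = 201000 × 0.3159 = 63500 km².
True area of plateau region: 240000 × cos²(32.1°) = 240000 × 0.7176 = 172200 km².
Ratio = 63500 / 172200 ≈ 0.369.

0.369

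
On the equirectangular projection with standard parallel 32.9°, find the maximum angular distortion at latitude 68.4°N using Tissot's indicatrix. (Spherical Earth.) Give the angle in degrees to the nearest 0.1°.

In the equirectangular projection with standard parallel φ₀ = 32.9° (x = Rλ cos φ₀, y = Rφ), meridians are true-scale (h = 1) and the parallel scale is k = cos φ₀ / cos φ.
At 68.4°: h = 1.000, k = 2.281; principal scales a = 2.281, b = 1.000.
sin(ω/2) = (a − b)/(a + b) = 1.281/3.281 = 0.3904, so ω = 2 arcsin(0.3904) ≈ 46.0°.

46.0°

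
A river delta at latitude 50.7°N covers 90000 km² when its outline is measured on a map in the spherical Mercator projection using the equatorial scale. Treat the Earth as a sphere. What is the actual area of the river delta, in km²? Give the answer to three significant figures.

36100 km²

For Mercator, h = k = sec φ (a conformal cylindrical projection has a single point scale, 1/cos φ).
Areal scale = k² = sec²φ = 1/cos²(50.7°) = 1/0.6334² = 2.493.
True area = apparent / (areal scale) = 90000 / 2.493 ≈ 36100 km².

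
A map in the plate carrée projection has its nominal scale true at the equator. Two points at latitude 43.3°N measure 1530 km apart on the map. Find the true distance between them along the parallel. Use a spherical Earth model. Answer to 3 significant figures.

1110 km

For the equirectangular projection with φ₀ = 0 (plate carrée), h = 1 along meridians and k = sec φ along parallels.
Along the parallel at 43.3°, map distances are exaggerated by k = sec 43.3° = 1.374.
True distance = 1530 / 1.374 = 1530 × cos 43.3° ≈ 1110 km.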